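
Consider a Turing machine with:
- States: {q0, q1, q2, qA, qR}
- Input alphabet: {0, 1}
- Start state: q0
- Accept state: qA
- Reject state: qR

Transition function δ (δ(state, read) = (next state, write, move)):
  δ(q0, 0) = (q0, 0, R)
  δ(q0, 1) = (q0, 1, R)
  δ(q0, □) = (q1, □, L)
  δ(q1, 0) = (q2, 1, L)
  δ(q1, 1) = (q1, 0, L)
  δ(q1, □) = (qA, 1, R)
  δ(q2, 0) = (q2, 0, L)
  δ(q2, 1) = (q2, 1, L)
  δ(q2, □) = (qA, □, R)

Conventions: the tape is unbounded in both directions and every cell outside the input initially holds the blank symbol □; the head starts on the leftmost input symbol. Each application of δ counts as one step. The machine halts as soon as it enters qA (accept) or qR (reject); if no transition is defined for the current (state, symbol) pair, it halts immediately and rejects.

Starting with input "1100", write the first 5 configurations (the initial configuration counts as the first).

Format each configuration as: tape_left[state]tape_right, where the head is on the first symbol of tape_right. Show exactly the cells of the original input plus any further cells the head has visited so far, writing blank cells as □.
Step 0: [q0]1100 (head at position 0)
Step 1: δ(q0, 1) = (q0, 1, R)  ⊢  1[q0]100 (head at position 1)
Step 2: δ(q0, 1) = (q0, 1, R)  ⊢  11[q0]00 (head at position 2)
Step 3: δ(q0, 0) = (q0, 0, R)  ⊢  110[q0]0 (head at position 3)
Step 4: δ(q0, 0) = (q0, 0, R)  ⊢  1100[q0]□ (head at position 4)

Final answer: [q0]1100 ⊢ 1[q0]100 ⊢ 11[q0]00 ⊢ 110[q0]0 ⊢ 1100[q0]□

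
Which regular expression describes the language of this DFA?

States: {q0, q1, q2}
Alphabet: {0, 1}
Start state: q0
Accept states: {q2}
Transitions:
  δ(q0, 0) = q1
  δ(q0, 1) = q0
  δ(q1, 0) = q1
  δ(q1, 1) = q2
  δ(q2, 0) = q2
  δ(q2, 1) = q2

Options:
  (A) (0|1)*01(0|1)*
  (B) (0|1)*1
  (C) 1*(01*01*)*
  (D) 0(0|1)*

Testing sample strings against the DFA:
  '0000' -> rejected
  '1100' -> rejected
  '0100' -> accepted
  '00' -> rejected
Checking each option for a counterexample:
  (A) (0|1)*01(0|1)*: agrees with the DFA on all strings of length ≤ 4
  (B) (0|1)*1: '1' is rejected by the DFA but matches the regex → eliminated
  (C) 1*(01*01*)*: ε is rejected by the DFA but matches the regex → eliminated
  (D) 0(0|1)*: '0' is rejected by the DFA but matches the regex → eliminated
Only (A) (0|1)*01(0|1)* is consistent with the DFA.

Final answer: (A) (0|1)*01(0|1)*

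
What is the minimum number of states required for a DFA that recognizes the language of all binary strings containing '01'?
Language: binary strings containing '01'
Lower bound (Myhill–Nerode): the prefixes ε, 0, 01 are pairwise distinguishable:
  ε vs 01: suffix ε distinguishes them (ε is rejected, 01 is accepted)
  0 vs 01: suffix ε distinguishes them (0 is rejected, 01 is accepted)
  ε vs 0: suffix 1 distinguishes them (ε·1 = 1 is rejected, 0·1 = 01 is accepted)
So any DFA needs at least 3 states.
Upper bound: a DFA with 3 states exists (one state per class above: 'no progress', 'last symbol 0', and 'seen 01' (accepting sink)).
Minimum states: 3

Final answer: 3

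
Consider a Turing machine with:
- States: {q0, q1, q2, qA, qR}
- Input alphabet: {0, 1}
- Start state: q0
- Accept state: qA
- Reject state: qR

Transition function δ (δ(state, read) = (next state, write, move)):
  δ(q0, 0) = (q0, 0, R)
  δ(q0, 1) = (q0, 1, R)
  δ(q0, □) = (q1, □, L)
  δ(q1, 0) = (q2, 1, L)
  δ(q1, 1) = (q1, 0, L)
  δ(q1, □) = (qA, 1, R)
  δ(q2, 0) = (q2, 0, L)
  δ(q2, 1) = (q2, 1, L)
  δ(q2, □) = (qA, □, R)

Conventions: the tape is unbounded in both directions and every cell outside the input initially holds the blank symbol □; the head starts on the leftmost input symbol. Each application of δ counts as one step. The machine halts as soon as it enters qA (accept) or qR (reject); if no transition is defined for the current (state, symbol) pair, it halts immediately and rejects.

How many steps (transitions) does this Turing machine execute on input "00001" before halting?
Step 0: [q0]00001 (head at position 0)
Step 1: δ(q0, 0) = (q0, 0, R)  ⊢  0[q0]0001 (head at position 1)
Step 2: δ(q0, 0) = (q0, 0, R)  ⊢  00[q0]001 (head at position 2)
Step 3: δ(q0, 0) = (q0, 0, R)  ⊢  000[q0]01 (head at position 3)
Step 4: δ(q0, 0) = (q0, 0, R)  ⊢  0000[q0]1 (head at position 4)
Step 5: δ(q0, 1) = (q0, 1, R)  ⊢  00001[q0]□ (head at position 5)
Step 6: δ(q0, □) = (q1, □, L)  ⊢  0000[q1]1□ (head at position 4)
Step 7: δ(q1, 1) = (q1, 0, L)  ⊢  000[q1]00□ (head at position 3)
Step 8: δ(q1, 0) = (q2, 1, L)  ⊢  00[q2]010□ (head at position 2)
Step 9: δ(q2, 0) = (q2, 0, L)  ⊢  0[q2]0010□ (head at position 1)
Step 10: δ(q2, 0) = (q2, 0, L)  ⊢  [q2]00010□ (head at position 0)
Step 11: δ(q2, 0) = (q2, 0, L)  ⊢  [q2]□00010□ (head at position -1)
Step 12: δ(q2, □) = (qA, □, R)  ⊢  □[qA]00010□ (head at position 0)
The machine is in qA, so it halts and accepts.
Number of transitions executed: 12.

Final answer: 12 steps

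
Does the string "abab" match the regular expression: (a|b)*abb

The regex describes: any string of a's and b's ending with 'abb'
No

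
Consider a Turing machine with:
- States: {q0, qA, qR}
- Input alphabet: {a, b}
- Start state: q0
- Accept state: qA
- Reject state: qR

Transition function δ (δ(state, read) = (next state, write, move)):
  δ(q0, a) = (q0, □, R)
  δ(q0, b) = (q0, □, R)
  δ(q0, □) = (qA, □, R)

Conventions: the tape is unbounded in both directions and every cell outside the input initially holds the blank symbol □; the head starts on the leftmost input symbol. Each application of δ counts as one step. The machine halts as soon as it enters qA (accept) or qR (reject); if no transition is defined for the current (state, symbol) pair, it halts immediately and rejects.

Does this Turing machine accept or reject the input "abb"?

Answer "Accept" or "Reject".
Step 0: [q0]abb (head at position 0)
Step 1: δ(q0, a) = (q0, □, R)  ⊢  □[q0]bb (head at position 1)
Step 2: δ(q0, b) = (q0, □, R)  ⊢  □□[q0]b (head at position 2)
Step 3: δ(q0, b) = (q0, □, R)  ⊢  □□□[q0]□ (head at position 3)
Step 4: δ(q0, □) = (qA, □, R)  ⊢  □□□□[qA]□ (head at position 4)
The machine is in qA, so it halts and accepts.

Final answer: Accept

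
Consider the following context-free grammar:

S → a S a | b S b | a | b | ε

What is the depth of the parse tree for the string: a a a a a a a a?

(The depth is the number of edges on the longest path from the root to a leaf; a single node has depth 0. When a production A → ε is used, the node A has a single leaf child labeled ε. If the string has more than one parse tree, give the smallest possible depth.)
The string has even length 8, so its (unique) parse tree peels off matching outer symbols: S → a S a, S → a S a, S → a S a, S → a S a, and finally S → ε for the empty middle.
The S nodes are at depths 0..4; the ε leaf under the innermost S is at depth 5 (terminal leaves are at depths 1..4).
Depth = 5.

Final answer: 5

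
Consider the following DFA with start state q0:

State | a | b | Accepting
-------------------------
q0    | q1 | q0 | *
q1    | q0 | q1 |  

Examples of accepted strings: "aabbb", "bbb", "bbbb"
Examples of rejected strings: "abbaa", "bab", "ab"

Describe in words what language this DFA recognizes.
strings over {a,b} with an even number of a's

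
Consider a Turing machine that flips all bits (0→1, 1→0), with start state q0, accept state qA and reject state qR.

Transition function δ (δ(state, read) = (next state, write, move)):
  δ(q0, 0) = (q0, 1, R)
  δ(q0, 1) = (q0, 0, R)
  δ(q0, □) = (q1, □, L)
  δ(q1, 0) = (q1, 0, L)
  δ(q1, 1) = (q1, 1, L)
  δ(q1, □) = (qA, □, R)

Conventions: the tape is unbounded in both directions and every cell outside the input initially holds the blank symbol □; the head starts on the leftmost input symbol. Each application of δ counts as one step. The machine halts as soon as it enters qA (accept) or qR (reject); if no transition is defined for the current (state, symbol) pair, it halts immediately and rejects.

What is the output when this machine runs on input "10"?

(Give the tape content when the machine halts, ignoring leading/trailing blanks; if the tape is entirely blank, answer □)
Step 0: [q0]10 (head at position 0)
Step 1: δ(q0, 1) = (q0, 0, R)  ⊢  0[q0]0 (head at position 1)
Step 2: δ(q0, 0) = (q0, 1, R)  ⊢  01[q0]□ (head at position 2)
Step 3: δ(q0, □) = (q1, □, L)  ⊢  0[q1]1□ (head at position 1)
Step 4: δ(q1, 1) = (q1, 1, L)  ⊢  [q1]01□ (head at position 0)
Step 5: δ(q1, 0) = (q1, 0, L)  ⊢  [q1]□01□ (head at position -1)
Step 6: δ(q1, □) = (qA, □, R)  ⊢  □[qA]01□ (head at position 0)
The machine is in qA, so it halts and accepts.
Tape content when halted (ignoring surrounding blanks): 01

Final answer: Output: 01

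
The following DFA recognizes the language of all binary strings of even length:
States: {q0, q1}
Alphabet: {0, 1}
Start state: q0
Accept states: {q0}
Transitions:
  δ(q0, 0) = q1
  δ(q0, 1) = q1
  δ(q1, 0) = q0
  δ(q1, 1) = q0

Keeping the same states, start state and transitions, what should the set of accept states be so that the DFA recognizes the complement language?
The DFA is complete (every state has a transition on every symbol), so the complement
is recognized by the same DFA with accepting and non-accepting states swapped.
Original accept states: {q0}
Complement accept states = All states - Original accept states
= {q0, q1} - {q0}
= {q1}
Complement language: strings of ODD length

Final answer: {q1}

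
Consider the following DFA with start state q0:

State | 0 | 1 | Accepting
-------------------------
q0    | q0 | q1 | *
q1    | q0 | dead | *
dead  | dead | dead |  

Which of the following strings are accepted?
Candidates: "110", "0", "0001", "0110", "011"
"110": q0 → q1 → dead → dead; dead is not accepting → rejected
"0": q0 → q0; q0 is accepting → accepted
"0001": q0 → q0 → q0 → q0 → q1; q1 is accepting → accepted
"0110": q0 → q0 → q1 → dead → dead; dead is not accepting → rejected
"011": q0 → q0 → q1 → dead; dead is not accepting → rejected

Final answer: "0", "0001"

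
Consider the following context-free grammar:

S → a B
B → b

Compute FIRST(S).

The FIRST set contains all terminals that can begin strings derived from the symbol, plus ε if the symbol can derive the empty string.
S has the single production S → a B, whose right-hand side begins with the terminal a. So FIRST(S) = {a}.

Final answer: {a}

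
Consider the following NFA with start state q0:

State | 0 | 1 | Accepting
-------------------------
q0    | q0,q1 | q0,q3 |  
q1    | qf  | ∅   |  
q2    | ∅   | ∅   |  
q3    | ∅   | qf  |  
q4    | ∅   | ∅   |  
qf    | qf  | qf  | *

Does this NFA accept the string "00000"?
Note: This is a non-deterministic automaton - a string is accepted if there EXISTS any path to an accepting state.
Track the set of states the NFA could be in: start {q0}
Read '0': {q0} → {q0, q1}
Read '0': {q0, q1} → {q0, q1, qf}
Read '0': {q0, q1, qf} → {q0, q1, qf}
Read '0': {q0, q1, qf} → {q0, q1, qf}
Read '0': {q0, q1, qf} → {q0, q1, qf}
Final set {q0, q1, qf} contains accepting state(s) {qf} → accepted.

Final answer: Yes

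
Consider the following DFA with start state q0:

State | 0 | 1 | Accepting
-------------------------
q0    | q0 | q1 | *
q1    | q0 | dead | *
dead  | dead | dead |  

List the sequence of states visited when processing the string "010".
q0 → q0 → q1 → q0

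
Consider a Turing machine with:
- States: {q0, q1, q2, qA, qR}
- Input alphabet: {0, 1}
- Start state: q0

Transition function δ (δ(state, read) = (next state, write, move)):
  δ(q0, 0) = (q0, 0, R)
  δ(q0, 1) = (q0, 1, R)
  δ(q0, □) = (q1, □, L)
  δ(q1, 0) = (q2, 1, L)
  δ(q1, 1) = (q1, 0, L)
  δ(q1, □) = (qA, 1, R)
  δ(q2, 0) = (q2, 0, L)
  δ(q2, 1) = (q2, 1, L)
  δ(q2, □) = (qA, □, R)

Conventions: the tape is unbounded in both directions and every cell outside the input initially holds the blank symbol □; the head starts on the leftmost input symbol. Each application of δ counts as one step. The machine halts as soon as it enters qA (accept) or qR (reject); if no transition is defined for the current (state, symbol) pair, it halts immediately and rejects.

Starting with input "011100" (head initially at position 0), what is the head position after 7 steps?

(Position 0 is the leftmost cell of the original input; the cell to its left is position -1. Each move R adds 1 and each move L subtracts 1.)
Step 0: [q0]011100 (head at position 0)
Step 1: δ(q0, 0) = (q0, 0, R)  ⊢  0[q0]11100 (head at position 1)
Step 2: δ(q0, 1) = (q0, 1, R)  ⊢  01[q0]1100 (head at position 2)
Step 3: δ(q0, 1) = (q0, 1, R)  ⊢  011[q0]100 (head at position 3)
Step 4: δ(q0, 1) = (q0, 1, R)  ⊢  0111[q0]00 (head at position 4)
Step 5: δ(q0, 0) = (q0, 0, R)  ⊢  01110[q0]0 (head at position 5)
Step 6: δ(q0, 0) = (q0, 0, R)  ⊢  011100[q0]□ (head at position 6)
Step 7: δ(q0, □) = (q1, □, L)  ⊢  01110[q1]0□ (head at position 5)
Head position after 7 steps: 5

Final answer: Position 5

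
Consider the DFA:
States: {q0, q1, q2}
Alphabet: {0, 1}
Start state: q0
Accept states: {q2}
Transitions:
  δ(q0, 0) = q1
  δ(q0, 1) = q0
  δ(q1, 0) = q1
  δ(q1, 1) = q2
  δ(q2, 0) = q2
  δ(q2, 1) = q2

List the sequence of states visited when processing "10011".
Starting at q0
Read '1': q0 -> q0
Read '0': q0 -> q1
Read '0': q1 -> q1
Read '1': q1 -> q2
Read '1': q2 -> q2

Final answer: q0 -> q0 -> q1 -> q1 -> q2 -> q2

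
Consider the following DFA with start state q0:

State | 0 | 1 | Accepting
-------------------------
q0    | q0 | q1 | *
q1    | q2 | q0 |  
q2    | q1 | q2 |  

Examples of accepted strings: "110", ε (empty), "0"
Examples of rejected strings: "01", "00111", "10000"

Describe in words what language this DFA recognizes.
binary numbers divisible by 3 (treating the string as a binary integer; leading zeros allowed, the empty string counts as 0)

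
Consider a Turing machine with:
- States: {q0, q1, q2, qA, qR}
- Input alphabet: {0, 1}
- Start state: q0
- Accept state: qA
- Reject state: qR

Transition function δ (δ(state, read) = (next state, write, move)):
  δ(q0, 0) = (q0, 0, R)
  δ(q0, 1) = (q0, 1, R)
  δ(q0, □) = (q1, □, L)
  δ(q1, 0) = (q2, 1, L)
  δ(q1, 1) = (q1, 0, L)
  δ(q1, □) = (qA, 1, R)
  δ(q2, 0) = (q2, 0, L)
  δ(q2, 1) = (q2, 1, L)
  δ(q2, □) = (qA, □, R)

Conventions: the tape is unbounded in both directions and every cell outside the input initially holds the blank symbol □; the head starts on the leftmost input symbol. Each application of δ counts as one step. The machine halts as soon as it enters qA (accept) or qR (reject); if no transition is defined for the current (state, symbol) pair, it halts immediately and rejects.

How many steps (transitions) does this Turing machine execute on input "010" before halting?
Step 0: [q0]010 (head at position 0)
Step 1: δ(q0, 0) = (q0, 0, R)  ⊢  0[q0]10 (head at position 1)
Step 2: δ(q0, 1) = (q0, 1, R)  ⊢  01[q0]0 (head at position 2)
Step 3: δ(q0, 0) = (q0, 0, R)  ⊢  010[q0]□ (head at position 3)
Step 4: δ(q0, □) = (q1, □, L)  ⊢  01[q1]0□ (head at position 2)
Step 5: δ(q1, 0) = (q2, 1, L)  ⊢  0[q2]11□ (head at position 1)
Step 6: δ(q2, 1) = (q2, 1, L)  ⊢  [q2]011□ (head at position 0)
Step 7: δ(q2, 0) = (q2, 0, L)  ⊢  [q2]□011□ (head at position -1)
Step 8: δ(q2, □) = (qA, □, R)  ⊢  □[qA]011□ (head at position 0)
The machine is in qA, so it halts and accepts.
Number of transitions executed: 8.

Final answer: 8 steps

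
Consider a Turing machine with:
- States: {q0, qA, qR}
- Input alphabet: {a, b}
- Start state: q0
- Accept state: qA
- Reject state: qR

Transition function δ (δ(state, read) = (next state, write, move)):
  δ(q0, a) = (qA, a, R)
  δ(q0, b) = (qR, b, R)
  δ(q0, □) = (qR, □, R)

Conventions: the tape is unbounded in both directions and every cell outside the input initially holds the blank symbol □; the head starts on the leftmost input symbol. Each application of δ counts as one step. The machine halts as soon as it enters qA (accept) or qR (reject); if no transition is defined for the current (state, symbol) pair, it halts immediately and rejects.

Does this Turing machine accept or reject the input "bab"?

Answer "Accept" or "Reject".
Step 0: [q0]bab (head at position 0)
Step 1: δ(q0, b) = (qR, b, R)  ⊢  b[qR]ab (head at position 1)
The machine is in qR, so it halts and rejects.

Final answer: Reject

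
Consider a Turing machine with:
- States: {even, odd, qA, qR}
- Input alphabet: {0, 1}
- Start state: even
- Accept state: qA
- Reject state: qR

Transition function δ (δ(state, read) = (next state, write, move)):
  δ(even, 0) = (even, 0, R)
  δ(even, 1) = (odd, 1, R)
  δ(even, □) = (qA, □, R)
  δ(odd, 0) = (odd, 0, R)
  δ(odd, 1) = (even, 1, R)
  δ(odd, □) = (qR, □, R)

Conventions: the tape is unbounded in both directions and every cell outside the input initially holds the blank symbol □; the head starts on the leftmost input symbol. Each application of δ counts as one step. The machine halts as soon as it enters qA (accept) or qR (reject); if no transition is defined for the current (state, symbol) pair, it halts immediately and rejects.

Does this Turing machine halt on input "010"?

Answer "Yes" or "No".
Step 0: [even]010 (head at position 0)
Step 1: δ(even, 0) = (even, 0, R)  ⊢  0[even]10 (head at position 1)
Step 2: δ(even, 1) = (odd, 1, R)  ⊢  01[odd]0 (head at position 2)
Step 3: δ(odd, 0) = (odd, 0, R)  ⊢  010[odd]□ (head at position 3)
Step 4: δ(odd, □) = (qR, □, R)  ⊢  010□[qR]□ (head at position 4)
The machine is in qR, so it halts and rejects.
It halts after 4 steps.

Final answer: Yes - halts after 4 steps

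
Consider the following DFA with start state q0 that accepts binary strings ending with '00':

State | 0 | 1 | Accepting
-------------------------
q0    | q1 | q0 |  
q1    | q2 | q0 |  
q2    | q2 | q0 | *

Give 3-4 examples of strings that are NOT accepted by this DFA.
Any strings that end in a non-accepting state work; for example:
"001": q0 → q1 → q2 → q0; q0 is not accepting → rejected
"101": q0 → q0 → q1 → q0; q0 is not accepting → rejected
"0101": q0 → q1 → q0 → q1 → q0; q0 is not accepting → rejected
"0111": q0 → q1 → q0 → q0 → q0; q0 is not accepting → rejected

Final answer: "001", "101", "0101", "0111"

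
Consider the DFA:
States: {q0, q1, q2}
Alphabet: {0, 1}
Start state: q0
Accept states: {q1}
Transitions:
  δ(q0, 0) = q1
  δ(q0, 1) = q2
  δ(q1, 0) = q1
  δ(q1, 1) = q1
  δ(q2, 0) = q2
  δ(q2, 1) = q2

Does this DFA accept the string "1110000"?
Processing string "1110000":
  q0 --1--> q2
  q2 --1--> q2
  q2 --1--> q2
  q2 --0--> q2
  q2 --0--> q2
  q2 --0--> q2
  q2 --0--> q2
Final state: q2
Accept states: {q1}
q2 is not an accept state, so the string is rejected.

Final answer: No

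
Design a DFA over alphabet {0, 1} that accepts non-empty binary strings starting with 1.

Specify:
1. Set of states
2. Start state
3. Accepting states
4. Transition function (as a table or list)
One valid DFA (any DFA recognizing the same language is acceptable):
States: {q0, q1, q2}
Start: q0
Accepting: {q1}
Transitions (accepting states marked with *):
State | 0 | 1 | Accepting
-------------------------
q0    | q2 | q1 |  
q1    | q1 | q1 | *
q2    | q2 | q2 |  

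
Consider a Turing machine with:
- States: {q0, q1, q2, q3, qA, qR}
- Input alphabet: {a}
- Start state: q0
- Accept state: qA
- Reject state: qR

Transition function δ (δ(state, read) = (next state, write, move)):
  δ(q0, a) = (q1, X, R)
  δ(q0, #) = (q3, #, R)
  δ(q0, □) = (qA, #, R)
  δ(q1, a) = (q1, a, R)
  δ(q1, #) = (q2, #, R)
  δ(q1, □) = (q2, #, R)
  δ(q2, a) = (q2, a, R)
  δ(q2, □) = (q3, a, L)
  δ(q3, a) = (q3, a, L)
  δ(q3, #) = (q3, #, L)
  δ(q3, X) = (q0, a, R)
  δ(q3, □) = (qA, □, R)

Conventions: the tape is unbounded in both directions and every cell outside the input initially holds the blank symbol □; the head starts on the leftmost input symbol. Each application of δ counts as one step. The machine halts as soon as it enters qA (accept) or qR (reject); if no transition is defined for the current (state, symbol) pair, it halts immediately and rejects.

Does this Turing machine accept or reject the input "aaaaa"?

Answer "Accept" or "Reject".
Trace (configuration after each step, as tape_left[state]tape_right with head position):
Step 0: [q0]aaaaa (head at position 0)
Step 1: X[q1]aaaa (head 1)
Step 2: Xa[q1]aaa (head 2)
Step 3: Xaa[q1]aa (head 3)
Step 4: Xaaa[q1]a (head 4)
Step 5: Xaaaa[q1]□ (head 5)
Step 6: Xaaaa#[q2]□ (head 6)
Step 7: Xaaaa[q3]#a (head 5)
Step 8: Xaaa[q3]a#a (head 4)
Step 9: Xaa[q3]aa#a (head 3)
Step 10: Xa[q3]aaa#a (head 2)
Step 11: X[q3]aaaa#a (head 1)
Step 12: [q3]Xaaaa#a (head 0)
Step 13: a[q0]aaaa#a (head 1)
Step 14: aX[q1]aaa#a (head 2)
Step 15: aXa[q1]aa#a (head 3)
Step 16: aXaa[q1]a#a (head 4)
Step 17: aXaaa[q1]#a (head 5)
Step 18: aXaaa#[q2]a (head 6)
Step 19: aXaaa#a[q2]□ (head 7)
Step 20: aXaaa#[q3]aa (head 6)
Step 21: aXaaa[q3]#aa (head 5)
Step 22: aXaa[q3]a#aa (head 4)
Step 23: aXa[q3]aa#aa (head 3)
Step 24: aX[q3]aaa#aa (head 2)
Step 25: a[q3]Xaaa#aa (head 1)
Step 26: aa[q0]aaa#aa (head 2)
Step 27: aaX[q1]aa#aa (head 3)
Step 28: aaXa[q1]a#aa (head 4)
Step 29: aaXaa[q1]#aa (head 5)
Step 30: aaXaa#[q2]aa (head 6)
Step 31: aaXaa#a[q2]a (head 7)
Step 32: aaXaa#aa[q2]□ (head 8)
Step 33: aaXaa#a[q3]aa (head 7)
Step 34: aaXaa#[q3]aaa (head 6)
Step 35: aaXaa[q3]#aaa (head 5)
Step 36: aaXa[q3]a#aaa (head 4)
Step 37: aaX[q3]aa#aaa (head 3)
Step 38: aa[q3]Xaa#aaa (head 2)
Step 39: aaa[q0]aa#aaa (head 3)
Step 40: aaaX[q1]a#aaa (head 4)
Step 41: aaaXa[q1]#aaa (head 5)
Step 42: aaaXa#[q2]aaa (head 6)
Step 43: aaaXa#a[q2]aa (head 7)
Step 44: aaaXa#aa[q2]a (head 8)
Step 45: aaaXa#aaa[q2]□ (head 9)
Step 46: aaaXa#aa[q3]aa (head 8)
Step 47: aaaXa#a[q3]aaa (head 7)
Step 48: aaaXa#[q3]aaaa (head 6)
Step 49: aaaXa[q3]#aaaa (head 5)
Step 50: aaaX[q3]a#aaaa (head 4)
Step 51: aaa[q3]Xa#aaaa (head 3)
Step 52: aaaa[q0]a#aaaa (head 4)
Step 53: aaaaX[q1]#aaaa (head 5)
Step 54: aaaaX#[q2]aaaa (head 6)
Step 55: aaaaX#a[q2]aaa (head 7)
Step 56: aaaaX#aa[q2]aa (head 8)
Step 57: aaaaX#aaa[q2]a (head 9)
Step 58: aaaaX#aaaa[q2]□ (head 10)
Step 59: aaaaX#aaa[q3]aa (head 9)
Step 60: aaaaX#aa[q3]aaa (head 8)
Step 61: aaaaX#a[q3]aaaa (head 7)
Step 62: aaaaX#[q3]aaaaa (head 6)
Step 63: aaaaX[q3]#aaaaa (head 5)
Step 64: aaaa[q3]X#aaaaa (head 4)
Step 65: aaaaa[q0]#aaaaa (head 5)
Step 66: aaaaa#[q3]aaaaa (head 6)
Step 67: aaaaa[q3]#aaaaa (head 5)
Step 68: aaaa[q3]a#aaaaa (head 4)
Step 69: aaa[q3]aa#aaaaa (head 3)
Step 70: aa[q3]aaa#aaaaa (head 2)
Step 71: a[q3]aaaa#aaaaa (head 1)
Step 72: [q3]aaaaa#aaaaa (head 0)
Step 73: [q3]□aaaaa#aaaaa (head -1)
Step 74: □[qA]aaaaa#aaaaa (head 0)
The machine is in qA, so it halts and accepts.

Final answer: Accept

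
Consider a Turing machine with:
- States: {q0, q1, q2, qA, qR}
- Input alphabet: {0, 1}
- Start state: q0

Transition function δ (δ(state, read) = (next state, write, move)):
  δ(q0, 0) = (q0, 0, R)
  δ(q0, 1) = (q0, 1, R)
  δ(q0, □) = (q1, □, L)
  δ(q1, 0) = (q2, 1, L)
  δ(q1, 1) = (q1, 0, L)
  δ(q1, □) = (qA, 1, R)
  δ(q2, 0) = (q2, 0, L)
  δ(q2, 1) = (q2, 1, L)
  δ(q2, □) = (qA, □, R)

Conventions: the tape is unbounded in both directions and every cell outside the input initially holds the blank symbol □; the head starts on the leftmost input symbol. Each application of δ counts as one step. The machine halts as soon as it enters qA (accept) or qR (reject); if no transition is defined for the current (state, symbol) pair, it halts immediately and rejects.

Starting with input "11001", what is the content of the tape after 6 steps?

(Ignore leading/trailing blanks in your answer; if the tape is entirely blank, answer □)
Step 0: [q0]11001 (head at position 0)
Step 1: δ(q0, 1) = (q0, 1, R)  ⊢  1[q0]1001 (head at position 1)
Step 2: δ(q0, 1) = (q0, 1, R)  ⊢  11[q0]001 (head at position 2)
Step 3: δ(q0, 0) = (q0, 0, R)  ⊢  110[q0]01 (head at position 3)
Step 4: δ(q0, 0) = (q0, 0, R)  ⊢  1100[q0]1 (head at position 4)
Step 5: δ(q0, 1) = (q0, 1, R)  ⊢  11001[q0]□ (head at position 5)
Step 6: δ(q0, □) = (q1, □, L)  ⊢  1100[q1]1□ (head at position 4)
Tape after 6 steps (ignoring surrounding blanks): 11001

Final answer: Tape: 11001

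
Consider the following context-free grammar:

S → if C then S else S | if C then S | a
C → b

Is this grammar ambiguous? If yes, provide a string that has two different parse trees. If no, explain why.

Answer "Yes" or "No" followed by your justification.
The 'dangling else' can attach to either if. Two leftmost derivations of  if b then if b then a else a:
  (1) S ⇒ if C then S else S ⇒ if b then S else S ⇒ if b then if C then S else S ⇒ if b then if b then S else S ⇒ if b then if b then a else S ⇒ if b then if b then a else a   (else belongs to the outer if)
  (2) S ⇒ if C then S ⇒ if b then S ⇒ if b then if C then S else S ⇒ if b then if b then S else S ⇒ if b then if b then a else S ⇒ if b then if b then a else a   (else belongs to the inner if)
Two distinct parse trees for the same string, so the grammar is ambiguous.

Final answer: Yes - the string 'if b then if b then a else a' has two distinct leftmost derivations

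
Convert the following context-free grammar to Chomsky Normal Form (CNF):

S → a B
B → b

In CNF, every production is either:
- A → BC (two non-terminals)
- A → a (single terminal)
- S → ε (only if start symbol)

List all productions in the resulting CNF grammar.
The grammar has no ε-productions or unit productions to eliminate.
S → a B has terminal a in a right-hand side of length ≥ 2: introduce T_a → a and use T_a in place of a.
B → b is already in CNF (single terminal) – keep it.
S → a B becomes S → T_a B.
Resulting CNF grammar (3 productions): T_a → a; B → b; S → T_a B

Final answer: T_a → a; B → b; S → T_a B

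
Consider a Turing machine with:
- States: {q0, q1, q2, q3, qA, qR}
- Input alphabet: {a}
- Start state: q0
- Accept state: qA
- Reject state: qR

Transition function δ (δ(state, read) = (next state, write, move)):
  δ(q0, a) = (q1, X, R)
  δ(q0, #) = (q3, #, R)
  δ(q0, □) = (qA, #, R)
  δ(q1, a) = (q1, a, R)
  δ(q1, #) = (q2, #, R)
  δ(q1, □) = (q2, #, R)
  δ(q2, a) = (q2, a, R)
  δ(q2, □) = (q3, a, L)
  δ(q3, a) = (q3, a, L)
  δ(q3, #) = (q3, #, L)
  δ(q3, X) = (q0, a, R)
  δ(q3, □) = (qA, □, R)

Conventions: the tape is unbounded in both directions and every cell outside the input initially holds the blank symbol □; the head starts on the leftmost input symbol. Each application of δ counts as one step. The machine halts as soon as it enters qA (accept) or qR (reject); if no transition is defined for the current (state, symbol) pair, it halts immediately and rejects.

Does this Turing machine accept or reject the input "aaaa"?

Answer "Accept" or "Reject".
Trace (configuration after each step, as tape_left[state]tape_right with head position):
Step 0: [q0]aaaa (head at position 0)
Step 1: X[q1]aaa (head 1)
Step 2: Xa[q1]aa (head 2)
Step 3: Xaa[q1]a (head 3)
Step 4: Xaaa[q1]□ (head 4)
Step 5: Xaaa#[q2]□ (head 5)
Step 6: Xaaa[q3]#a (head 4)
Step 7: Xaa[q3]a#a (head 3)
Step 8: Xa[q3]aa#a (head 2)
Step 9: X[q3]aaa#a (head 1)
Step 10: [q3]Xaaa#a (head 0)
Step 11: a[q0]aaa#a (head 1)
Step 12: aX[q1]aa#a (head 2)
Step 13: aXa[q1]a#a (head 3)
Step 14: aXaa[q1]#a (head 4)
Step 15: aXaa#[q2]a (head 5)
Step 16: aXaa#a[q2]□ (head 6)
Step 17: aXaa#[q3]aa (head 5)
Step 18: aXaa[q3]#aa (head 4)
Step 19: aXa[q3]a#aa (head 3)
Step 20: aX[q3]aa#aa (head 2)
Step 21: a[q3]Xaa#aa (head 1)
Step 22: aa[q0]aa#aa (head 2)
Step 23: aaX[q1]a#aa (head 3)
Step 24: aaXa[q1]#aa (head 4)
Step 25: aaXa#[q2]aa (head 5)
Step 26: aaXa#a[q2]a (head 6)
Step 27: aaXa#aa[q2]□ (head 7)
Step 28: aaXa#a[q3]aa (head 6)
Step 29: aaXa#[q3]aaa (head 5)
Step 30: aaXa[q3]#aaa (head 4)
Step 31: aaX[q3]a#aaa (head 3)
Step 32: aa[q3]Xa#aaa (head 2)
Step 33: aaa[q0]a#aaa (head 3)
Step 34: aaaX[q1]#aaa (head 4)
Step 35: aaaX#[q2]aaa (head 5)
Step 36: aaaX#a[q2]aa (head 6)
Step 37: aaaX#aa[q2]a (head 7)
Step 38: aaaX#aaa[q2]□ (head 8)
Step 39: aaaX#aa[q3]aa (head 7)
Step 40: aaaX#a[q3]aaa (head 6)
Step 41: aaaX#[q3]aaaa (head 5)
Step 42: aaaX[q3]#aaaa (head 4)
Step 43: aaa[q3]X#aaaa (head 3)
Step 44: aaaa[q0]#aaaa (head 4)
Step 45: aaaa#[q3]aaaa (head 5)
Step 46: aaaa[q3]#aaaa (head 4)
Step 47: aaa[q3]a#aaaa (head 3)
Step 48: aa[q3]aa#aaaa (head 2)
Step 49: a[q3]aaa#aaaa (head 1)
Step 50: [q3]aaaa#aaaa (head 0)
Step 51: [q3]□aaaa#aaaa (head -1)
Step 52: □[qA]aaaa#aaaa (head 0)
The machine is in qA, so it halts and accepts.

Final answer: Accept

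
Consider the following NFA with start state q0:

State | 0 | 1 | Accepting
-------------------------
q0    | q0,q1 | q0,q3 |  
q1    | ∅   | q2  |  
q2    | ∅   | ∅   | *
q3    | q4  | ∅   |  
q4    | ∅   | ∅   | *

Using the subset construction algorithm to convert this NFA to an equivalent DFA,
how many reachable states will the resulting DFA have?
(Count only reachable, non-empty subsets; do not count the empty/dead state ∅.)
Start subset: {q0}
{q0}: on 0 → {q0, q1}, on 1 → {q0, q3}
{q0, q1}: on 0 → {q0, q1}, on 1 → {q0, q2, q3}
{q0, q3}: on 0 → {q0, q1, q4}, on 1 → {q0, q3}
{q0, q2, q3}: on 0 → {q0, q1, q4}, on 1 → {q0, q3}
{q0, q1, q4}: on 0 → {q0, q1}, on 1 → {q0, q2, q3}
Reachable non-empty subsets: {q0}, {q0, q1}, {q0, q3}, {q0, q2, q3}, {q0, q1, q4} — 5 in total.

Final answer: 5 states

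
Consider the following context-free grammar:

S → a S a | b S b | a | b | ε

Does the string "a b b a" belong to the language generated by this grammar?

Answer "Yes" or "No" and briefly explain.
A derivation exists: S ⇒ a S a ⇒ a b S b a ⇒ a b b a (using S → a S a, S → b S b, then S → ε).

Final answer: Yes - a valid derivation exists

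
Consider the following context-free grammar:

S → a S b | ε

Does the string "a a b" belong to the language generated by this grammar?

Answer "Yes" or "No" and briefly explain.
Every derivation applies S → a S b some number n of times and then S → ε, producing a^n b^n with equally many a's and b's. The string a a b has two a's but only one b, so it cannot be derived.

Final answer: No - no valid derivation exists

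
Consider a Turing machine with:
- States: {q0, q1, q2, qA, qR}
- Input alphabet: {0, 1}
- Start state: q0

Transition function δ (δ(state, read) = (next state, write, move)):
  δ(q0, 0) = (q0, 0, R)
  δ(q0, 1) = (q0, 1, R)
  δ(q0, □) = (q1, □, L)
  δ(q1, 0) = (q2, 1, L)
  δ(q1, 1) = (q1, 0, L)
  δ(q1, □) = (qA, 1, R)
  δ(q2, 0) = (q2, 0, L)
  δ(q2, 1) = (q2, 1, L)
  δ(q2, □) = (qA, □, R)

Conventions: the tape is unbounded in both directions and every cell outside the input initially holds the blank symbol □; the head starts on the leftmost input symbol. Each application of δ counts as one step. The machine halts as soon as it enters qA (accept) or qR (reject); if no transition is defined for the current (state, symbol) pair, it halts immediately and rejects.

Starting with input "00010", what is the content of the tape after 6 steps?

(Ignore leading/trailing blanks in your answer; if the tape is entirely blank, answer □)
Step 0: [q0]00010 (head at position 0)
Step 1: δ(q0, 0) = (q0, 0, R)  ⊢  0[q0]0010 (head at position 1)
Step 2: δ(q0, 0) = (q0, 0, R)  ⊢  00[q0]010 (head at position 2)
Step 3: δ(q0, 0) = (q0, 0, R)  ⊢  000[q0]10 (head at position 3)
Step 4: δ(q0, 1) = (q0, 1, R)  ⊢  0001[q0]0 (head at position 4)
Step 5: δ(q0, 0) = (q0, 0, R)  ⊢  00010[q0]□ (head at position 5)
Step 6: δ(q0, □) = (q1, □, L)  ⊢  0001[q1]0□ (head at position 4)
Tape after 6 steps (ignoring surrounding blanks): 00010

Final answer: Tape: 00010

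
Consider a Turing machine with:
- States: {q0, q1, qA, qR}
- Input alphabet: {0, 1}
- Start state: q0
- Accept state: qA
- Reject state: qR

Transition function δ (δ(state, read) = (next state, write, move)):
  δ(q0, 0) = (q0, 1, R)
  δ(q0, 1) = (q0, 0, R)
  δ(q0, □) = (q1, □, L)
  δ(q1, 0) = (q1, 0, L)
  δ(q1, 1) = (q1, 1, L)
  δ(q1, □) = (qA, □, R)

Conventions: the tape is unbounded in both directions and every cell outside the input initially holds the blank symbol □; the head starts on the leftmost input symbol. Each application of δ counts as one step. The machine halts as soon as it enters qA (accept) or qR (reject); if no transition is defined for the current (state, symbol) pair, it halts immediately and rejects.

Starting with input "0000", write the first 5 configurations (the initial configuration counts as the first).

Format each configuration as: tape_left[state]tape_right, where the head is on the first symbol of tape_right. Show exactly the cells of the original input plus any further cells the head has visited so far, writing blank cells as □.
Step 0: [q0]0000 (head at position 0)
Step 1: δ(q0, 0) = (q0, 1, R)  ⊢  1[q0]000 (head at position 1)
Step 2: δ(q0, 0) = (q0, 1, R)  ⊢  11[q0]00 (head at position 2)
Step 3: δ(q0, 0) = (q0, 1, R)  ⊢  111[q0]0 (head at position 3)
Step 4: δ(q0, 0) = (q0, 1, R)  ⊢  1111[q0]□ (head at position 4)

Final answer: [q0]0000 ⊢ 1[q0]000 ⊢ 11[q0]00 ⊢ 111[q0]0 ⊢ 1111[q0]□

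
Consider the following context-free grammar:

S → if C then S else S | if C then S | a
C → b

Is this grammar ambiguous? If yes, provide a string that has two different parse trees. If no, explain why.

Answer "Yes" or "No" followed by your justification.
The 'dangling else' can attach to either if. Two leftmost derivations of  if b then if b then a else a:
  (1) S ⇒ if C then S else S ⇒ if b then S else S ⇒ if b then if C then S else S ⇒ if b then if b then S else S ⇒ if b then if b then a else S ⇒ if b then if b then a else a   (else belongs to the outer if)
  (2) S ⇒ if C then S ⇒ if b then S ⇒ if b then if C then S else S ⇒ if b then if b then S else S ⇒ if b then if b then a else S ⇒ if b then if b then a else a   (else belongs to the inner if)
Two distinct parse trees for the same string, so the grammar is ambiguous.

Final answer: Yes - the string 'if b then if b then a else a' has two distinct leftmost derivations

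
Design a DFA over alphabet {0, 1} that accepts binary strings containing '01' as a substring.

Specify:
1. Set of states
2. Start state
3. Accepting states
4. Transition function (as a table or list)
One valid DFA (any DFA recognizing the same language is acceptable):
States: {q0, q1, q2}
Start: q0
Accepting: {q2}
Transitions (accepting states marked with *):
State | 0 | 1 | Accepting
-------------------------
q0    | q1 | q0 |  
q1    | q1 | q2 |  
q2    | q2 | q2 | *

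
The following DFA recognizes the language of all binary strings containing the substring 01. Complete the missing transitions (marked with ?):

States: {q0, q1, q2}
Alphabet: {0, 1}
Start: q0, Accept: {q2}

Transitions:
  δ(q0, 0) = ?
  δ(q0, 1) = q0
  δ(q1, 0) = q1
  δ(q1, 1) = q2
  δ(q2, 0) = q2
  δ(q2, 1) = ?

What each state remembers (consistent with the given transitions and accept states):
  q0: 01 not seen yet and the last symbol was not 0
  q1: 01 not seen yet and the last symbol was 0
  q2: the substring 01 has already been seen
Filling in the missing entries:
  δ(q0, 0): in q0 (01 not seen yet and the last symbol was not 0), after reading 0 we have: 01 not seen yet and the last symbol was 0 → q1
  δ(q2, 1): in q2 (the substring 01 has already been seen), after reading 1 we have: the substring 01 has already been seen → q2

Final answer: δ(q0, 0) = q1; δ(q2, 1) = q2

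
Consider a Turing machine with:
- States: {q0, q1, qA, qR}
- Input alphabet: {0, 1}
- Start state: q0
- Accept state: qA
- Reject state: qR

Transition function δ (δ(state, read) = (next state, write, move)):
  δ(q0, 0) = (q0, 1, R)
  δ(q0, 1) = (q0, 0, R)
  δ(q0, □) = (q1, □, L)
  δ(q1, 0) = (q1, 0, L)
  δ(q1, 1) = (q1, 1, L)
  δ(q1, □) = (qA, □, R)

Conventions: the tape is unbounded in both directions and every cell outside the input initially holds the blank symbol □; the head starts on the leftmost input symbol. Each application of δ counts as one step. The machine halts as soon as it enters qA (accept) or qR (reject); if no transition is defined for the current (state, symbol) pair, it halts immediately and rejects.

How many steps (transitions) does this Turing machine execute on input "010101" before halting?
Step 0: [q0]010101 (head at position 0)
Step 1: δ(q0, 0) = (q0, 1, R)  ⊢  1[q0]10101 (head at position 1)
Step 2: δ(q0, 1) = (q0, 0, R)  ⊢  10[q0]0101 (head at position 2)
Step 3: δ(q0, 0) = (q0, 1, R)  ⊢  101[q0]101 (head at position 3)
Step 4: δ(q0, 1) = (q0, 0, R)  ⊢  1010[q0]01 (head at position 4)
Step 5: δ(q0, 0) = (q0, 1, R)  ⊢  10101[q0]1 (head at position 5)
Step 6: δ(q0, 1) = (q0, 0, R)  ⊢  101010[q0]□ (head at position 6)
Step 7: δ(q0, □) = (q1, □, L)  ⊢  10101[q1]0□ (head at position 5)
Step 8: δ(q1, 0) = (q1, 0, L)  ⊢  1010[q1]10□ (head at position 4)
Step 9: δ(q1, 1) = (q1, 1, L)  ⊢  101[q1]010□ (head at position 3)
Step 10: δ(q1, 0) = (q1, 0, L)  ⊢  10[q1]1010□ (head at position 2)
Step 11: δ(q1, 1) = (q1, 1, L)  ⊢  1[q1]01010□ (head at position 1)
Step 12: δ(q1, 0) = (q1, 0, L)  ⊢  [q1]101010□ (head at position 0)
Step 13: δ(q1, 1) = (q1, 1, L)  ⊢  [q1]□101010□ (head at position -1)
Step 14: δ(q1, □) = (qA, □, R)  ⊢  □[qA]101010□ (head at position 0)
The machine is in qA, so it halts and accepts.
Number of transitions executed: 14.

Final answer: 14 steps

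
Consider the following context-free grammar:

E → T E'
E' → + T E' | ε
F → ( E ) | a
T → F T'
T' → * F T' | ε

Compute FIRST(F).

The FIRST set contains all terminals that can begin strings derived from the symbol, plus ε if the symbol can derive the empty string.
FIRST(F): F → ( E ) contributes '(' and F → a contributes 'a', so FIRST(F) = {(, a}. F is not nullable.

Final answer: {(, a}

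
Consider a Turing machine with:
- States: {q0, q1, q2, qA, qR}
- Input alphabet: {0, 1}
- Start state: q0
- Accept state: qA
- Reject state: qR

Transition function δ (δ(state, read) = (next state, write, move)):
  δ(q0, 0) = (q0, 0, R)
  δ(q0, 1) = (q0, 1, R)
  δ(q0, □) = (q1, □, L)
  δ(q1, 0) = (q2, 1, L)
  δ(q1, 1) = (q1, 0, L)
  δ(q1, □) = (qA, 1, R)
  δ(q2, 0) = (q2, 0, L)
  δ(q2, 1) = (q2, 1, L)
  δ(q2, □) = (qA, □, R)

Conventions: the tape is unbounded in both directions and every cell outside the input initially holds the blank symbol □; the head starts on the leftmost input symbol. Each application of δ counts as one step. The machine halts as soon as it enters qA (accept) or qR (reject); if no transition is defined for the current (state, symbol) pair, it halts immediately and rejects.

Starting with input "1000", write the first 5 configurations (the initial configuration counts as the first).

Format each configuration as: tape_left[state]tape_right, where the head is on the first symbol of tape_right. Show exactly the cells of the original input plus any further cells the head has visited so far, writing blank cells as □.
Step 0: [q0]1000 (head at position 0)
Step 1: δ(q0, 1) = (q0, 1, R)  ⊢  1[q0]000 (head at position 1)
Step 2: δ(q0, 0) = (q0, 0, R)  ⊢  10[q0]00 (head at position 2)
Step 3: δ(q0, 0) = (q0, 0, R)  ⊢  100[q0]0 (head at position 3)
Step 4: δ(q0, 0) = (q0, 0, R)  ⊢  1000[q0]□ (head at position 4)

Final answer: [q0]1000 ⊢ 1[q0]000 ⊢ 10[q0]00 ⊢ 100[q0]0 ⊢ 1000[q0]□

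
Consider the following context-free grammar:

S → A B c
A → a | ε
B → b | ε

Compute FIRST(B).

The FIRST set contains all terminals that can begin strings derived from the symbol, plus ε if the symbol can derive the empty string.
B → b contributes b; B → ε makes B nullable, contributing ε. FIRST(B) = {b, ε}.

Final answer: {b, ε}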